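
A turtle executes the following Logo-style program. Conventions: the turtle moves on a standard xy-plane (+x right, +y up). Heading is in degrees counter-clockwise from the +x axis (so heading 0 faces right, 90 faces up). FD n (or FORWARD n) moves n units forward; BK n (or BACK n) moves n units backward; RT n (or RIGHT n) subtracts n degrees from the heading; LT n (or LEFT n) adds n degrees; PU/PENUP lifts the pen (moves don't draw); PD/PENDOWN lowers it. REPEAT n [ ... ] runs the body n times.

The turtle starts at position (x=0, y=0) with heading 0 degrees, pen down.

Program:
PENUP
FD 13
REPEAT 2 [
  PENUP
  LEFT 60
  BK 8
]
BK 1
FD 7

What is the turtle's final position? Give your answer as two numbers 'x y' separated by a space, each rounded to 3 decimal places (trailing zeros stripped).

Executing turtle program step by step:
Start: pos=(0,0), heading=0, pen down
PU: pen up
FD 13: (0,0) -> (13,0) [heading=0, move]
REPEAT 2 [
  -- iteration 1/2 --
  PU: pen up
  LT 60: heading 0 -> 60
  BK 8: (13,0) -> (9,-6.928) [heading=60, move]
  -- iteration 2/2 --
  PU: pen up
  LT 60: heading 60 -> 120
  BK 8: (9,-6.928) -> (13,-13.856) [heading=120, move]
]
BK 1: (13,-13.856) -> (13.5,-14.722) [heading=120, move]
FD 7: (13.5,-14.722) -> (10,-8.66) [heading=120, move]
Final: pos=(10,-8.66), heading=120, 0 segment(s) drawn

Answer: 10 -8.66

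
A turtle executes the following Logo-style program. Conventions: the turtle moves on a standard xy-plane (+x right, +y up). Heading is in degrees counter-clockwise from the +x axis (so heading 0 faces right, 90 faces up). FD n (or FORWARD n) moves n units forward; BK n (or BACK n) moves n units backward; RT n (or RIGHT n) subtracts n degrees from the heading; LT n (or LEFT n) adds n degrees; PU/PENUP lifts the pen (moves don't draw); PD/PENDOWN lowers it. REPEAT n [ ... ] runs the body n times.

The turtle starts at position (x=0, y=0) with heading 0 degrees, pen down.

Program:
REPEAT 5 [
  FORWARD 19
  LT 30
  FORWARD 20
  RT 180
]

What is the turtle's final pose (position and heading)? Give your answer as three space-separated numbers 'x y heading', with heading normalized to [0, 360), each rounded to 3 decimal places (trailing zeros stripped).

Answer: 2.546 9.768 330

Derivation:
Executing turtle program step by step:
Start: pos=(0,0), heading=0, pen down
REPEAT 5 [
  -- iteration 1/5 --
  FD 19: (0,0) -> (19,0) [heading=0, draw]
  LT 30: heading 0 -> 30
  FD 20: (19,0) -> (36.321,10) [heading=30, draw]
  RT 180: heading 30 -> 210
  -- iteration 2/5 --
  FD 19: (36.321,10) -> (19.866,0.5) [heading=210, draw]
  LT 30: heading 210 -> 240
  FD 20: (19.866,0.5) -> (9.866,-16.821) [heading=240, draw]
  RT 180: heading 240 -> 60
  -- iteration 3/5 --
  FD 19: (9.866,-16.821) -> (19.366,-0.366) [heading=60, draw]
  LT 30: heading 60 -> 90
  FD 20: (19.366,-0.366) -> (19.366,19.634) [heading=90, draw]
  RT 180: heading 90 -> 270
  -- iteration 4/5 --
  FD 19: (19.366,19.634) -> (19.366,0.634) [heading=270, draw]
  LT 30: heading 270 -> 300
  FD 20: (19.366,0.634) -> (29.366,-16.687) [heading=300, draw]
  RT 180: heading 300 -> 120
  -- iteration 5/5 --
  FD 19: (29.366,-16.687) -> (19.866,-0.232) [heading=120, draw]
  LT 30: heading 120 -> 150
  FD 20: (19.866,-0.232) -> (2.546,9.768) [heading=150, draw]
  RT 180: heading 150 -> 330
]
Final: pos=(2.546,9.768), heading=330, 10 segment(s) drawn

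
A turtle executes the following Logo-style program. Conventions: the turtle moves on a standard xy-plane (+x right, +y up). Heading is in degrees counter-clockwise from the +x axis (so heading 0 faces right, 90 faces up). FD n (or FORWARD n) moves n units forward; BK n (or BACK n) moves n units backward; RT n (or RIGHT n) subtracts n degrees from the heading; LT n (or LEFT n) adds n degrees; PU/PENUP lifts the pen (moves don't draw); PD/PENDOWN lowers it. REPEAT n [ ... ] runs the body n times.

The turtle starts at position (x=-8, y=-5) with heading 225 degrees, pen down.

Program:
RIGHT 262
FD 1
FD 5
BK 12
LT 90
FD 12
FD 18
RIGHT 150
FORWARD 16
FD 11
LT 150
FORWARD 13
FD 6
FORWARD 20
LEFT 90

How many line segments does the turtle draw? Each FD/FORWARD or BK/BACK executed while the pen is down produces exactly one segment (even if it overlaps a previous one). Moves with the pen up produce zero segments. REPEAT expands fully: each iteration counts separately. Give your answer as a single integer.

Answer: 10

Derivation:
Executing turtle program step by step:
Start: pos=(-8,-5), heading=225, pen down
RT 262: heading 225 -> 323
FD 1: (-8,-5) -> (-7.201,-5.602) [heading=323, draw]
FD 5: (-7.201,-5.602) -> (-3.208,-8.611) [heading=323, draw]
BK 12: (-3.208,-8.611) -> (-12.792,-1.389) [heading=323, draw]
LT 90: heading 323 -> 53
FD 12: (-12.792,-1.389) -> (-5.57,8.195) [heading=53, draw]
FD 18: (-5.57,8.195) -> (5.263,22.57) [heading=53, draw]
RT 150: heading 53 -> 263
FD 16: (5.263,22.57) -> (3.313,6.689) [heading=263, draw]
FD 11: (3.313,6.689) -> (1.972,-4.229) [heading=263, draw]
LT 150: heading 263 -> 53
FD 13: (1.972,-4.229) -> (9.796,6.153) [heading=53, draw]
FD 6: (9.796,6.153) -> (13.407,10.945) [heading=53, draw]
FD 20: (13.407,10.945) -> (25.443,26.918) [heading=53, draw]
LT 90: heading 53 -> 143
Final: pos=(25.443,26.918), heading=143, 10 segment(s) drawn
Segments drawn: 10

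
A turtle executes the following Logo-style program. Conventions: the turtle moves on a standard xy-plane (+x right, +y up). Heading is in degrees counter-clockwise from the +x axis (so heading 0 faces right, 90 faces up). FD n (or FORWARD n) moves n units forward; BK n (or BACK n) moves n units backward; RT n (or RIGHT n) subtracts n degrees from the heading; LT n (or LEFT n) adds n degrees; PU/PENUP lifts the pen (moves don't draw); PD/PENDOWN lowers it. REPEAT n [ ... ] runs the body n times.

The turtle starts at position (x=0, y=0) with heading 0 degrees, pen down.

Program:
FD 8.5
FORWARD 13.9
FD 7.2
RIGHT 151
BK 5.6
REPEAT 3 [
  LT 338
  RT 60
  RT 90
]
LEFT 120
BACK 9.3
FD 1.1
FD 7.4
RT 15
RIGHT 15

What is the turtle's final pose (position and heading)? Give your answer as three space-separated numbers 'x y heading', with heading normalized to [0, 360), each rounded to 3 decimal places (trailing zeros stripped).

Executing turtle program step by step:
Start: pos=(0,0), heading=0, pen down
FD 8.5: (0,0) -> (8.5,0) [heading=0, draw]
FD 13.9: (8.5,0) -> (22.4,0) [heading=0, draw]
FD 7.2: (22.4,0) -> (29.6,0) [heading=0, draw]
RT 151: heading 0 -> 209
BK 5.6: (29.6,0) -> (34.498,2.715) [heading=209, draw]
REPEAT 3 [
  -- iteration 1/3 --
  LT 338: heading 209 -> 187
  RT 60: heading 187 -> 127
  RT 90: heading 127 -> 37
  -- iteration 2/3 --
  LT 338: heading 37 -> 15
  RT 60: heading 15 -> 315
  RT 90: heading 315 -> 225
  -- iteration 3/3 --
  LT 338: heading 225 -> 203
  RT 60: heading 203 -> 143
  RT 90: heading 143 -> 53
]
LT 120: heading 53 -> 173
BK 9.3: (34.498,2.715) -> (43.729,1.582) [heading=173, draw]
FD 1.1: (43.729,1.582) -> (42.637,1.716) [heading=173, draw]
FD 7.4: (42.637,1.716) -> (35.292,2.617) [heading=173, draw]
RT 15: heading 173 -> 158
RT 15: heading 158 -> 143
Final: pos=(35.292,2.617), heading=143, 7 segment(s) drawn

Answer: 35.292 2.617 143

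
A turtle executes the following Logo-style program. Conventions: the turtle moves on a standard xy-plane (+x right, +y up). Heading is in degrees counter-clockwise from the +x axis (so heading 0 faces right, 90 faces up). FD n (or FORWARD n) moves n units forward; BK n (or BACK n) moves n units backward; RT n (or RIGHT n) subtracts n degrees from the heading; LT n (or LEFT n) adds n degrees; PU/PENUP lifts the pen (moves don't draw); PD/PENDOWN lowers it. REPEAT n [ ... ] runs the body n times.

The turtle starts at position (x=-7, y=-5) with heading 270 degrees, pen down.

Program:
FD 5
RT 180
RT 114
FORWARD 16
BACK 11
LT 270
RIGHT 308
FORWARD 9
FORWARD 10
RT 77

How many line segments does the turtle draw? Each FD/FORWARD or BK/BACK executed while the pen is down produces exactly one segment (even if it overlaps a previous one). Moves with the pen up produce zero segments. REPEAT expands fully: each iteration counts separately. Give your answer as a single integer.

Answer: 5

Derivation:
Executing turtle program step by step:
Start: pos=(-7,-5), heading=270, pen down
FD 5: (-7,-5) -> (-7,-10) [heading=270, draw]
RT 180: heading 270 -> 90
RT 114: heading 90 -> 336
FD 16: (-7,-10) -> (7.617,-16.508) [heading=336, draw]
BK 11: (7.617,-16.508) -> (-2.432,-12.034) [heading=336, draw]
LT 270: heading 336 -> 246
RT 308: heading 246 -> 298
FD 9: (-2.432,-12.034) -> (1.793,-19.98) [heading=298, draw]
FD 10: (1.793,-19.98) -> (6.488,-28.81) [heading=298, draw]
RT 77: heading 298 -> 221
Final: pos=(6.488,-28.81), heading=221, 5 segment(s) drawn
Segments drawn: 5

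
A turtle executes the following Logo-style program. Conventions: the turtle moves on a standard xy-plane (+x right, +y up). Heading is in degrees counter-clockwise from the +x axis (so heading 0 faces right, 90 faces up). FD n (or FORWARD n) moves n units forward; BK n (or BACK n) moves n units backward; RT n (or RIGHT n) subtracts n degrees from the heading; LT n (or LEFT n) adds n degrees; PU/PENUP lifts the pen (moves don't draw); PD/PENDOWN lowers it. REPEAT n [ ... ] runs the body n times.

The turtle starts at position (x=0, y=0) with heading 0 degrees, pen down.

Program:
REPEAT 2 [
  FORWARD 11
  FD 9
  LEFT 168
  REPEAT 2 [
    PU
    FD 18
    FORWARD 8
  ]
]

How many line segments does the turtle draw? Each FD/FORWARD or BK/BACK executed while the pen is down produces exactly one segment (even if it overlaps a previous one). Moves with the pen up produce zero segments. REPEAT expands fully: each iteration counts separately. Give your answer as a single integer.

Executing turtle program step by step:
Start: pos=(0,0), heading=0, pen down
REPEAT 2 [
  -- iteration 1/2 --
  FD 11: (0,0) -> (11,0) [heading=0, draw]
  FD 9: (11,0) -> (20,0) [heading=0, draw]
  LT 168: heading 0 -> 168
  REPEAT 2 [
    -- iteration 1/2 --
    PU: pen up
    FD 18: (20,0) -> (2.393,3.742) [heading=168, move]
    FD 8: (2.393,3.742) -> (-5.432,5.406) [heading=168, move]
    -- iteration 2/2 --
    PU: pen up
    FD 18: (-5.432,5.406) -> (-23.038,9.148) [heading=168, move]
    FD 8: (-23.038,9.148) -> (-30.864,10.811) [heading=168, move]
  ]
  -- iteration 2/2 --
  FD 11: (-30.864,10.811) -> (-41.623,13.098) [heading=168, move]
  FD 9: (-41.623,13.098) -> (-50.427,14.97) [heading=168, move]
  LT 168: heading 168 -> 336
  REPEAT 2 [
    -- iteration 1/2 --
    PU: pen up
    FD 18: (-50.427,14.97) -> (-33.983,7.648) [heading=336, move]
    FD 8: (-33.983,7.648) -> (-26.674,4.394) [heading=336, move]
    -- iteration 2/2 --
    PU: pen up
    FD 18: (-26.674,4.394) -> (-10.231,-2.927) [heading=336, move]
    FD 8: (-10.231,-2.927) -> (-2.922,-6.181) [heading=336, move]
  ]
]
Final: pos=(-2.922,-6.181), heading=336, 2 segment(s) drawn
Segments drawn: 2

Answer: 2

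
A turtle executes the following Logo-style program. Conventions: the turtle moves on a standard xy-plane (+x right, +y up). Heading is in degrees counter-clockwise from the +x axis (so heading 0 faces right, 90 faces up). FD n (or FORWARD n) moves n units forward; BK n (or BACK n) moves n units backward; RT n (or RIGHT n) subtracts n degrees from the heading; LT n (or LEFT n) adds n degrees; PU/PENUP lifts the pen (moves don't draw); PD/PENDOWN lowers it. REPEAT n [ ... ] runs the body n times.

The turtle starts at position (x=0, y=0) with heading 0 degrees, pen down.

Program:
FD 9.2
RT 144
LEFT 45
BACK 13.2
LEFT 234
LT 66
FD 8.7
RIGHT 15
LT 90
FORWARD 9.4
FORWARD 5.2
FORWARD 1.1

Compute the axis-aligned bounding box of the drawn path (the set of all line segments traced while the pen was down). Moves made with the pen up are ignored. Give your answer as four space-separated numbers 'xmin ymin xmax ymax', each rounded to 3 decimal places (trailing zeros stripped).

Executing turtle program step by step:
Start: pos=(0,0), heading=0, pen down
FD 9.2: (0,0) -> (9.2,0) [heading=0, draw]
RT 144: heading 0 -> 216
LT 45: heading 216 -> 261
BK 13.2: (9.2,0) -> (11.265,13.037) [heading=261, draw]
LT 234: heading 261 -> 135
LT 66: heading 135 -> 201
FD 8.7: (11.265,13.037) -> (3.143,9.92) [heading=201, draw]
RT 15: heading 201 -> 186
LT 90: heading 186 -> 276
FD 9.4: (3.143,9.92) -> (4.125,0.571) [heading=276, draw]
FD 5.2: (4.125,0.571) -> (4.669,-4.6) [heading=276, draw]
FD 1.1: (4.669,-4.6) -> (4.784,-5.694) [heading=276, draw]
Final: pos=(4.784,-5.694), heading=276, 6 segment(s) drawn

Segment endpoints: x in {0, 3.143, 4.125, 4.669, 4.784, 9.2, 11.265}, y in {-5.694, -4.6, 0, 0.571, 9.92, 13.037}
xmin=0, ymin=-5.694, xmax=11.265, ymax=13.037

Answer: 0 -5.694 11.265 13.037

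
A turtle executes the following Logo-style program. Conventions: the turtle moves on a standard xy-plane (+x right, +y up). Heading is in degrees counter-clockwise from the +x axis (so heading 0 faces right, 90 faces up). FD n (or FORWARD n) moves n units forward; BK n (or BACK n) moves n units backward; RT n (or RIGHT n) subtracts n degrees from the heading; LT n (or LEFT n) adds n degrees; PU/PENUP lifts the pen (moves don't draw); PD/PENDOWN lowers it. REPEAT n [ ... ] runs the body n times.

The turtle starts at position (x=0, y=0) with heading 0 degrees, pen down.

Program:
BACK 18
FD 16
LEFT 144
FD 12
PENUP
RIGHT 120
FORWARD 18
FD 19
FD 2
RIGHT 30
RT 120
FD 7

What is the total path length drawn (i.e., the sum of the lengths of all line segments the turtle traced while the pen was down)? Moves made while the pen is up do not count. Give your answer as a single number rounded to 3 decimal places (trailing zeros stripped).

Executing turtle program step by step:
Start: pos=(0,0), heading=0, pen down
BK 18: (0,0) -> (-18,0) [heading=0, draw]
FD 16: (-18,0) -> (-2,0) [heading=0, draw]
LT 144: heading 0 -> 144
FD 12: (-2,0) -> (-11.708,7.053) [heading=144, draw]
PU: pen up
RT 120: heading 144 -> 24
FD 18: (-11.708,7.053) -> (4.736,14.375) [heading=24, move]
FD 19: (4.736,14.375) -> (22.093,22.103) [heading=24, move]
FD 2: (22.093,22.103) -> (23.92,22.916) [heading=24, move]
RT 30: heading 24 -> 354
RT 120: heading 354 -> 234
FD 7: (23.92,22.916) -> (19.806,17.253) [heading=234, move]
Final: pos=(19.806,17.253), heading=234, 3 segment(s) drawn

Segment lengths:
  seg 1: (0,0) -> (-18,0), length = 18
  seg 2: (-18,0) -> (-2,0), length = 16
  seg 3: (-2,0) -> (-11.708,7.053), length = 12
Total = 46

Answer: 46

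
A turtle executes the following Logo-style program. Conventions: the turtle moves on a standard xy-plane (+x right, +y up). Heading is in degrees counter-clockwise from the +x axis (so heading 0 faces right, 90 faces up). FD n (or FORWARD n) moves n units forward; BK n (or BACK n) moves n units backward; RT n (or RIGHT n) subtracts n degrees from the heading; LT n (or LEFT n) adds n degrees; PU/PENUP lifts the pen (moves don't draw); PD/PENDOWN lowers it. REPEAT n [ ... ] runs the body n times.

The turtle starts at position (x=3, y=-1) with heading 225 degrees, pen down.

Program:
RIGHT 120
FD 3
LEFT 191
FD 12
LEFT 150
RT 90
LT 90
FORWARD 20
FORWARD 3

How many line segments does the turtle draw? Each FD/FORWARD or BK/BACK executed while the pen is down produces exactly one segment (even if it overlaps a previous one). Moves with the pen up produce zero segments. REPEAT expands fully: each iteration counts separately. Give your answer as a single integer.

Answer: 4

Derivation:
Executing turtle program step by step:
Start: pos=(3,-1), heading=225, pen down
RT 120: heading 225 -> 105
FD 3: (3,-1) -> (2.224,1.898) [heading=105, draw]
LT 191: heading 105 -> 296
FD 12: (2.224,1.898) -> (7.484,-8.888) [heading=296, draw]
LT 150: heading 296 -> 86
RT 90: heading 86 -> 356
LT 90: heading 356 -> 86
FD 20: (7.484,-8.888) -> (8.879,11.064) [heading=86, draw]
FD 3: (8.879,11.064) -> (9.088,14.056) [heading=86, draw]
Final: pos=(9.088,14.056), heading=86, 4 segment(s) drawn
Segments drawn: 4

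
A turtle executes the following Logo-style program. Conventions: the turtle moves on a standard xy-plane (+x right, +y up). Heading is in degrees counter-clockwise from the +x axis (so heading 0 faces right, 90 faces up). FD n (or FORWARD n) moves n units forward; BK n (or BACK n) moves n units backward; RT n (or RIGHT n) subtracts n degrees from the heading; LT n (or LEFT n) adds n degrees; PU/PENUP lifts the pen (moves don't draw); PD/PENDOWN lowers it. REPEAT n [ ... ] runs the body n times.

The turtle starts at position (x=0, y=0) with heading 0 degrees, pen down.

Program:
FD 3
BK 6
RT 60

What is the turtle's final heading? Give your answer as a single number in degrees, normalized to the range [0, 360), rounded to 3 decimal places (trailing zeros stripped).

Executing turtle program step by step:
Start: pos=(0,0), heading=0, pen down
FD 3: (0,0) -> (3,0) [heading=0, draw]
BK 6: (3,0) -> (-3,0) [heading=0, draw]
RT 60: heading 0 -> 300
Final: pos=(-3,0), heading=300, 2 segment(s) drawn

Answer: 300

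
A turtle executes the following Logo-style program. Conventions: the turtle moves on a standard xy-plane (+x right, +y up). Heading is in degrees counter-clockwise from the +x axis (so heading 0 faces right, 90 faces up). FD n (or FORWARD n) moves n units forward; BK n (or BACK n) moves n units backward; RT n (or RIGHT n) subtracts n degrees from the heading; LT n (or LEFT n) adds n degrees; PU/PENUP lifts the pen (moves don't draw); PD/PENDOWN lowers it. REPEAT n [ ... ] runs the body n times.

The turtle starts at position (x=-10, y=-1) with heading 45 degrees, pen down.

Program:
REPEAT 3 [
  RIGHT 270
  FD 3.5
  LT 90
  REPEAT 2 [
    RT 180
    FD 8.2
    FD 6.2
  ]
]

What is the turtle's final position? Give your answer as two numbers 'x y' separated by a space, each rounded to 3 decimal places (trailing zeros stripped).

Executing turtle program step by step:
Start: pos=(-10,-1), heading=45, pen down
REPEAT 3 [
  -- iteration 1/3 --
  RT 270: heading 45 -> 135
  FD 3.5: (-10,-1) -> (-12.475,1.475) [heading=135, draw]
  LT 90: heading 135 -> 225
  REPEAT 2 [
    -- iteration 1/2 --
    RT 180: heading 225 -> 45
    FD 8.2: (-12.475,1.475) -> (-6.677,7.273) [heading=45, draw]
    FD 6.2: (-6.677,7.273) -> (-2.293,11.657) [heading=45, draw]
    -- iteration 2/2 --
    RT 180: heading 45 -> 225
    FD 8.2: (-2.293,11.657) -> (-8.091,5.859) [heading=225, draw]
    FD 6.2: (-8.091,5.859) -> (-12.475,1.475) [heading=225, draw]
  ]
  -- iteration 2/3 --
  RT 270: heading 225 -> 315
  FD 3.5: (-12.475,1.475) -> (-10,-1) [heading=315, draw]
  LT 90: heading 315 -> 45
  REPEAT 2 [
    -- iteration 1/2 --
    RT 180: heading 45 -> 225
    FD 8.2: (-10,-1) -> (-15.798,-6.798) [heading=225, draw]
    FD 6.2: (-15.798,-6.798) -> (-20.182,-11.182) [heading=225, draw]
    -- iteration 2/2 --
    RT 180: heading 225 -> 45
    FD 8.2: (-20.182,-11.182) -> (-14.384,-5.384) [heading=45, draw]
    FD 6.2: (-14.384,-5.384) -> (-10,-1) [heading=45, draw]
  ]
  -- iteration 3/3 --
  RT 270: heading 45 -> 135
  FD 3.5: (-10,-1) -> (-12.475,1.475) [heading=135, draw]
  LT 90: heading 135 -> 225
  REPEAT 2 [
    -- iteration 1/2 --
    RT 180: heading 225 -> 45
    FD 8.2: (-12.475,1.475) -> (-6.677,7.273) [heading=45, draw]
    FD 6.2: (-6.677,7.273) -> (-2.293,11.657) [heading=45, draw]
    -- iteration 2/2 --
    RT 180: heading 45 -> 225
    FD 8.2: (-2.293,11.657) -> (-8.091,5.859) [heading=225, draw]
    FD 6.2: (-8.091,5.859) -> (-12.475,1.475) [heading=225, draw]
  ]
]
Final: pos=(-12.475,1.475), heading=225, 15 segment(s) drawn

Answer: -12.475 1.475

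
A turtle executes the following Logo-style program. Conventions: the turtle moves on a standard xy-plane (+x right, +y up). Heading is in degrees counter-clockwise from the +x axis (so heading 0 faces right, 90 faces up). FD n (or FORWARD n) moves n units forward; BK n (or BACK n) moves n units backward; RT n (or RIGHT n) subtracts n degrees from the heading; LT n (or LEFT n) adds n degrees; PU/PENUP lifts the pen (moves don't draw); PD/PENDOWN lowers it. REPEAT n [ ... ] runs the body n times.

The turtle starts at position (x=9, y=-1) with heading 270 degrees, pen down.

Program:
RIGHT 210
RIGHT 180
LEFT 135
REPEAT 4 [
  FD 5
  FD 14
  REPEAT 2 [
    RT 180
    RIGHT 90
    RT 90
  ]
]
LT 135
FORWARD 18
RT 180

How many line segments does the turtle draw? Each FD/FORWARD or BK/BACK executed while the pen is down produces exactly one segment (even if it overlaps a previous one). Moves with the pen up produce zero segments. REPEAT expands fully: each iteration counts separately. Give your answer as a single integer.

Executing turtle program step by step:
Start: pos=(9,-1), heading=270, pen down
RT 210: heading 270 -> 60
RT 180: heading 60 -> 240
LT 135: heading 240 -> 15
REPEAT 4 [
  -- iteration 1/4 --
  FD 5: (9,-1) -> (13.83,0.294) [heading=15, draw]
  FD 14: (13.83,0.294) -> (27.353,3.918) [heading=15, draw]
  REPEAT 2 [
    -- iteration 1/2 --
    RT 180: heading 15 -> 195
    RT 90: heading 195 -> 105
    RT 90: heading 105 -> 15
    -- iteration 2/2 --
    RT 180: heading 15 -> 195
    RT 90: heading 195 -> 105
    RT 90: heading 105 -> 15
  ]
  -- iteration 2/4 --
  FD 5: (27.353,3.918) -> (32.182,5.212) [heading=15, draw]
  FD 14: (32.182,5.212) -> (45.705,8.835) [heading=15, draw]
  REPEAT 2 [
    -- iteration 1/2 --
    RT 180: heading 15 -> 195
    RT 90: heading 195 -> 105
    RT 90: heading 105 -> 15
    -- iteration 2/2 --
    RT 180: heading 15 -> 195
    RT 90: heading 195 -> 105
    RT 90: heading 105 -> 15
  ]
  -- iteration 3/4 --
  FD 5: (45.705,8.835) -> (50.535,10.129) [heading=15, draw]
  FD 14: (50.535,10.129) -> (64.058,13.753) [heading=15, draw]
  REPEAT 2 [
    -- iteration 1/2 --
    RT 180: heading 15 -> 195
    RT 90: heading 195 -> 105
    RT 90: heading 105 -> 15
    -- iteration 2/2 --
    RT 180: heading 15 -> 195
    RT 90: heading 195 -> 105
    RT 90: heading 105 -> 15
  ]
  -- iteration 4/4 --
  FD 5: (64.058,13.753) -> (68.887,15.047) [heading=15, draw]
  FD 14: (68.887,15.047) -> (82.41,18.67) [heading=15, draw]
  REPEAT 2 [
    -- iteration 1/2 --
    RT 180: heading 15 -> 195
    RT 90: heading 195 -> 105
    RT 90: heading 105 -> 15
    -- iteration 2/2 --
    RT 180: heading 15 -> 195
    RT 90: heading 195 -> 105
    RT 90: heading 105 -> 15
  ]
]
LT 135: heading 15 -> 150
FD 18: (82.41,18.67) -> (66.822,27.67) [heading=150, draw]
RT 180: heading 150 -> 330
Final: pos=(66.822,27.67), heading=330, 9 segment(s) drawn
Segments drawn: 9

Answer: 9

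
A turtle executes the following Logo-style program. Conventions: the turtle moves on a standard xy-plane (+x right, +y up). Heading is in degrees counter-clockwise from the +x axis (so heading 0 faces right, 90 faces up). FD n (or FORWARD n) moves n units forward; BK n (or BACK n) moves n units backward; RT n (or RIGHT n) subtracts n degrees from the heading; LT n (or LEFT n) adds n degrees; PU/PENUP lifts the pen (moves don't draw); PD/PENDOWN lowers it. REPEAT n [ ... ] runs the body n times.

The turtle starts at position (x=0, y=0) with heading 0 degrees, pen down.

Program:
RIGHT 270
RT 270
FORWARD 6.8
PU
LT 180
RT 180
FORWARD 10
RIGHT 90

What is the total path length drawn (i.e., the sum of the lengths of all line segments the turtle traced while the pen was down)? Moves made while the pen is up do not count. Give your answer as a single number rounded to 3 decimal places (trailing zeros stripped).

Answer: 6.8

Derivation:
Executing turtle program step by step:
Start: pos=(0,0), heading=0, pen down
RT 270: heading 0 -> 90
RT 270: heading 90 -> 180
FD 6.8: (0,0) -> (-6.8,0) [heading=180, draw]
PU: pen up
LT 180: heading 180 -> 0
RT 180: heading 0 -> 180
FD 10: (-6.8,0) -> (-16.8,0) [heading=180, move]
RT 90: heading 180 -> 90
Final: pos=(-16.8,0), heading=90, 1 segment(s) drawn

Segment lengths:
  seg 1: (0,0) -> (-6.8,0), length = 6.8
Total = 6.8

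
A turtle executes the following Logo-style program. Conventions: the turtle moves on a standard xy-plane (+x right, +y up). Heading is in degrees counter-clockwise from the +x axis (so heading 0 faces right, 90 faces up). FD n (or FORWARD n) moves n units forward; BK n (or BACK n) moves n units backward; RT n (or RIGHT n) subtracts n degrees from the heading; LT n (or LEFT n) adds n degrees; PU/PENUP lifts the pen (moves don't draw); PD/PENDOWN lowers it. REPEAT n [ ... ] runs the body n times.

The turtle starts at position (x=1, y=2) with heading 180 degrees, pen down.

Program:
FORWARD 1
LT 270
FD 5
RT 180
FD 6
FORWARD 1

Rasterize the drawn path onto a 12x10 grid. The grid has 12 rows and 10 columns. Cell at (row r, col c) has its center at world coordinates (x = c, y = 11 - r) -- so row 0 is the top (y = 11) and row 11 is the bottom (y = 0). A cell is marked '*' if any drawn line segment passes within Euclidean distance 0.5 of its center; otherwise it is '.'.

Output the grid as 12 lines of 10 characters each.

Answer: ..........
..........
..........
..........
*.........
*.........
*.........
*.........
*.........
**........
*.........
*.........

Derivation:
Segment 0: (1,2) -> (0,2)
Segment 1: (0,2) -> (0,7)
Segment 2: (0,7) -> (0,1)
Segment 3: (0,1) -> (0,0)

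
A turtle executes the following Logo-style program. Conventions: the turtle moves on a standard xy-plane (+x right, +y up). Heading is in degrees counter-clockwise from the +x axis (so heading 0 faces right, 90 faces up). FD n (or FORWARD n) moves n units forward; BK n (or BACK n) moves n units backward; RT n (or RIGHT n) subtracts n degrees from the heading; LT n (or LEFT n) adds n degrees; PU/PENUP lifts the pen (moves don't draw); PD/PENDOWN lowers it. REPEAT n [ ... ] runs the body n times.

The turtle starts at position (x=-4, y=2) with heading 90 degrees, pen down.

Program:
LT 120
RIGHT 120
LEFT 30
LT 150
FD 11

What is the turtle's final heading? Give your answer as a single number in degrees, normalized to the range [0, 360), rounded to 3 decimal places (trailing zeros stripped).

Executing turtle program step by step:
Start: pos=(-4,2), heading=90, pen down
LT 120: heading 90 -> 210
RT 120: heading 210 -> 90
LT 30: heading 90 -> 120
LT 150: heading 120 -> 270
FD 11: (-4,2) -> (-4,-9) [heading=270, draw]
Final: pos=(-4,-9), heading=270, 1 segment(s) drawn

Answer: 270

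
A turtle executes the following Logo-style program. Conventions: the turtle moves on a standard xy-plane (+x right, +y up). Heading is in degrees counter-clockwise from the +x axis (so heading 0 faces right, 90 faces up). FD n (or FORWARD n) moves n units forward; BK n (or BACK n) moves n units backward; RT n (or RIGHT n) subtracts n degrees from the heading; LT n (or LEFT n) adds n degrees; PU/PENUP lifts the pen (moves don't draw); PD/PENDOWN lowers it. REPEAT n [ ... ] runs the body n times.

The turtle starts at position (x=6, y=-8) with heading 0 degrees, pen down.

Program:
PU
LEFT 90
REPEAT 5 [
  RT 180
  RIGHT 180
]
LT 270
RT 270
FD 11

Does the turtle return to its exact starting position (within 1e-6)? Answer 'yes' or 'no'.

Executing turtle program step by step:
Start: pos=(6,-8), heading=0, pen down
PU: pen up
LT 90: heading 0 -> 90
REPEAT 5 [
  -- iteration 1/5 --
  RT 180: heading 90 -> 270
  RT 180: heading 270 -> 90
  -- iteration 2/5 --
  RT 180: heading 90 -> 270
  RT 180: heading 270 -> 90
  -- iteration 3/5 --
  RT 180: heading 90 -> 270
  RT 180: heading 270 -> 90
  -- iteration 4/5 --
  RT 180: heading 90 -> 270
  RT 180: heading 270 -> 90
  -- iteration 5/5 --
  RT 180: heading 90 -> 270
  RT 180: heading 270 -> 90
]
LT 270: heading 90 -> 0
RT 270: heading 0 -> 90
FD 11: (6,-8) -> (6,3) [heading=90, move]
Final: pos=(6,3), heading=90, 0 segment(s) drawn

Start position: (6, -8)
Final position: (6, 3)
Distance = 11; >= 1e-6 -> NOT closed

Answer: no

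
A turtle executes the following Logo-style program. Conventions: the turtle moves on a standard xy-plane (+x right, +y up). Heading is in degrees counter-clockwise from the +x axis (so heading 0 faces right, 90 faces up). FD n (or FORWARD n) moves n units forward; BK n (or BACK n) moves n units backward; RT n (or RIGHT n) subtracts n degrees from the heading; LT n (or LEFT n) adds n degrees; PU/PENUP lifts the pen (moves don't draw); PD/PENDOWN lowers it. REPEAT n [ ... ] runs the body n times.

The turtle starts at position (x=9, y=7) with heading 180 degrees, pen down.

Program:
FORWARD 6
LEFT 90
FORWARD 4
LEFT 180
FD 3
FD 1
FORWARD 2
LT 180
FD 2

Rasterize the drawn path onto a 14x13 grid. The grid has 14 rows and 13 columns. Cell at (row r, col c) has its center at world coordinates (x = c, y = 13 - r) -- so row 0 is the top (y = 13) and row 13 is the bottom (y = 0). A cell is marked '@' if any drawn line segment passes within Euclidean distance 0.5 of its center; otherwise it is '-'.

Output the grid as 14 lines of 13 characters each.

Segment 0: (9,7) -> (3,7)
Segment 1: (3,7) -> (3,3)
Segment 2: (3,3) -> (3,6)
Segment 3: (3,6) -> (3,7)
Segment 4: (3,7) -> (3,9)
Segment 5: (3,9) -> (3,7)

Answer: -------------
-------------
-------------
-------------
---@---------
---@---------
---@@@@@@@---
---@---------
---@---------
---@---------
---@---------
-------------
-------------
-------------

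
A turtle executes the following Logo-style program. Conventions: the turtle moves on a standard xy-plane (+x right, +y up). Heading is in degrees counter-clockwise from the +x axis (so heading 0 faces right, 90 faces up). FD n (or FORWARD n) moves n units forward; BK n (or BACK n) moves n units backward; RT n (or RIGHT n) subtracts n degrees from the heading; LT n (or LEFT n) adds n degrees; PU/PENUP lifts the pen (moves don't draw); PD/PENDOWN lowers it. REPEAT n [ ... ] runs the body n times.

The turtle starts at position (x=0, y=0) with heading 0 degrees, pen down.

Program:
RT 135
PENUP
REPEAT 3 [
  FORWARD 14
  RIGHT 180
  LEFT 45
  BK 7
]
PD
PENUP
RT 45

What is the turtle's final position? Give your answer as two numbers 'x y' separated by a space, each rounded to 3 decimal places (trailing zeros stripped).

Executing turtle program step by step:
Start: pos=(0,0), heading=0, pen down
RT 135: heading 0 -> 225
PU: pen up
REPEAT 3 [
  -- iteration 1/3 --
  FD 14: (0,0) -> (-9.899,-9.899) [heading=225, move]
  RT 180: heading 225 -> 45
  LT 45: heading 45 -> 90
  BK 7: (-9.899,-9.899) -> (-9.899,-16.899) [heading=90, move]
  -- iteration 2/3 --
  FD 14: (-9.899,-16.899) -> (-9.899,-2.899) [heading=90, move]
  RT 180: heading 90 -> 270
  LT 45: heading 270 -> 315
  BK 7: (-9.899,-2.899) -> (-14.849,2.05) [heading=315, move]
  -- iteration 3/3 --
  FD 14: (-14.849,2.05) -> (-4.95,-7.849) [heading=315, move]
  RT 180: heading 315 -> 135
  LT 45: heading 135 -> 180
  BK 7: (-4.95,-7.849) -> (2.05,-7.849) [heading=180, move]
]
PD: pen down
PU: pen up
RT 45: heading 180 -> 135
Final: pos=(2.05,-7.849), heading=135, 0 segment(s) drawn

Answer: 2.05 -7.849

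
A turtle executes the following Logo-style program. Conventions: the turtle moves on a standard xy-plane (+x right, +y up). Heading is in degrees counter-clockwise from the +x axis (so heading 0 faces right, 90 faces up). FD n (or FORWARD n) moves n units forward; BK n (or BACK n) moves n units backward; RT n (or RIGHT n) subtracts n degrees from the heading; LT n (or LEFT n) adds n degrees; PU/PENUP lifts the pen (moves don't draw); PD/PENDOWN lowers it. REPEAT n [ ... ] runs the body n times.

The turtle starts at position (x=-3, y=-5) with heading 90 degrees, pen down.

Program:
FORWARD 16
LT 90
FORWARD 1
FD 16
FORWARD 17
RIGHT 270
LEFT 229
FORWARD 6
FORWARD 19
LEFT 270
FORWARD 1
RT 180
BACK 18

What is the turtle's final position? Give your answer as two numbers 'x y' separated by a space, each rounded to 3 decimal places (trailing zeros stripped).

Answer: -43.403 41.741

Derivation:
Executing turtle program step by step:
Start: pos=(-3,-5), heading=90, pen down
FD 16: (-3,-5) -> (-3,11) [heading=90, draw]
LT 90: heading 90 -> 180
FD 1: (-3,11) -> (-4,11) [heading=180, draw]
FD 16: (-4,11) -> (-20,11) [heading=180, draw]
FD 17: (-20,11) -> (-37,11) [heading=180, draw]
RT 270: heading 180 -> 270
LT 229: heading 270 -> 139
FD 6: (-37,11) -> (-41.528,14.936) [heading=139, draw]
FD 19: (-41.528,14.936) -> (-55.868,27.401) [heading=139, draw]
LT 270: heading 139 -> 49
FD 1: (-55.868,27.401) -> (-55.212,28.156) [heading=49, draw]
RT 180: heading 49 -> 229
BK 18: (-55.212,28.156) -> (-43.403,41.741) [heading=229, draw]
Final: pos=(-43.403,41.741), heading=229, 8 segment(s) drawn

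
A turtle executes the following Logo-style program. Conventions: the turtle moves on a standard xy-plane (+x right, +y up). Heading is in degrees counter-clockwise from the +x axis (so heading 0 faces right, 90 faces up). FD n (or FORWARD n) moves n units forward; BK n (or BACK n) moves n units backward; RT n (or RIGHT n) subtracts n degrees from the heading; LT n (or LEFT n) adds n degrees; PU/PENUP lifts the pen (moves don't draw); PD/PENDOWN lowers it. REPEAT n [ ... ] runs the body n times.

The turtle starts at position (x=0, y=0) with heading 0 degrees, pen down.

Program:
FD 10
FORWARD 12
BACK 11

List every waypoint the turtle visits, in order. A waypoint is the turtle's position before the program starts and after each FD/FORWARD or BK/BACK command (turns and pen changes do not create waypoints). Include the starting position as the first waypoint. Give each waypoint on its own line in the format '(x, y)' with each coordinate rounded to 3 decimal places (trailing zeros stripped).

Answer: (0, 0)
(10, 0)
(22, 0)
(11, 0)

Derivation:
Executing turtle program step by step:
Start: pos=(0,0), heading=0, pen down
FD 10: (0,0) -> (10,0) [heading=0, draw]
FD 12: (10,0) -> (22,0) [heading=0, draw]
BK 11: (22,0) -> (11,0) [heading=0, draw]
Final: pos=(11,0), heading=0, 3 segment(s) drawn
Waypoints (4 total):
(0, 0)
(10, 0)
(22, 0)
(11, 0)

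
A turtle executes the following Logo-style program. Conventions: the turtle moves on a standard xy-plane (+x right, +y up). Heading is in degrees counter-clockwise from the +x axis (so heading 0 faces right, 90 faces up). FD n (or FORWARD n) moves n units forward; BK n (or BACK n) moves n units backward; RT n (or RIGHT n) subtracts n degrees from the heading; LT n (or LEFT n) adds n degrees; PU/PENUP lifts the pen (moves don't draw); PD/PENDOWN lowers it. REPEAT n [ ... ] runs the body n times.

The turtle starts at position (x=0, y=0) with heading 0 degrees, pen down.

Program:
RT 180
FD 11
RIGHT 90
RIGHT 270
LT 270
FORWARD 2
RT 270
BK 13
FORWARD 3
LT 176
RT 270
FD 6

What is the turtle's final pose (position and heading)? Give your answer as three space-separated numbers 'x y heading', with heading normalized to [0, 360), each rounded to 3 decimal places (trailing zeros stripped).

Answer: -0.581 7.985 86

Derivation:
Executing turtle program step by step:
Start: pos=(0,0), heading=0, pen down
RT 180: heading 0 -> 180
FD 11: (0,0) -> (-11,0) [heading=180, draw]
RT 90: heading 180 -> 90
RT 270: heading 90 -> 180
LT 270: heading 180 -> 90
FD 2: (-11,0) -> (-11,2) [heading=90, draw]
RT 270: heading 90 -> 180
BK 13: (-11,2) -> (2,2) [heading=180, draw]
FD 3: (2,2) -> (-1,2) [heading=180, draw]
LT 176: heading 180 -> 356
RT 270: heading 356 -> 86
FD 6: (-1,2) -> (-0.581,7.985) [heading=86, draw]
Final: pos=(-0.581,7.985), heading=86, 5 segment(s) drawn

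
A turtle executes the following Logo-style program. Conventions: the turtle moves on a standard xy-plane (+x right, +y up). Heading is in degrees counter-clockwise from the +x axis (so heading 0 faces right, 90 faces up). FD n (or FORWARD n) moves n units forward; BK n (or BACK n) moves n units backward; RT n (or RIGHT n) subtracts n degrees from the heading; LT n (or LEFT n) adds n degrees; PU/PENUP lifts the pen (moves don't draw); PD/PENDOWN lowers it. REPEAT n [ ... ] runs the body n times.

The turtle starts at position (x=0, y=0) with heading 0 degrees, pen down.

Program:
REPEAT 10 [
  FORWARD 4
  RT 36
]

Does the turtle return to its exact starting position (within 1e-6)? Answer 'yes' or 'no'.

Executing turtle program step by step:
Start: pos=(0,0), heading=0, pen down
REPEAT 10 [
  -- iteration 1/10 --
  FD 4: (0,0) -> (4,0) [heading=0, draw]
  RT 36: heading 0 -> 324
  -- iteration 2/10 --
  FD 4: (4,0) -> (7.236,-2.351) [heading=324, draw]
  RT 36: heading 324 -> 288
  -- iteration 3/10 --
  FD 4: (7.236,-2.351) -> (8.472,-6.155) [heading=288, draw]
  RT 36: heading 288 -> 252
  -- iteration 4/10 --
  FD 4: (8.472,-6.155) -> (7.236,-9.96) [heading=252, draw]
  RT 36: heading 252 -> 216
  -- iteration 5/10 --
  FD 4: (7.236,-9.96) -> (4,-12.311) [heading=216, draw]
  RT 36: heading 216 -> 180
  -- iteration 6/10 --
  FD 4: (4,-12.311) -> (0,-12.311) [heading=180, draw]
  RT 36: heading 180 -> 144
  -- iteration 7/10 --
  FD 4: (0,-12.311) -> (-3.236,-9.96) [heading=144, draw]
  RT 36: heading 144 -> 108
  -- iteration 8/10 --
  FD 4: (-3.236,-9.96) -> (-4.472,-6.155) [heading=108, draw]
  RT 36: heading 108 -> 72
  -- iteration 9/10 --
  FD 4: (-4.472,-6.155) -> (-3.236,-2.351) [heading=72, draw]
  RT 36: heading 72 -> 36
  -- iteration 10/10 --
  FD 4: (-3.236,-2.351) -> (0,0) [heading=36, draw]
  RT 36: heading 36 -> 0
]
Final: pos=(0,0), heading=0, 10 segment(s) drawn

Start position: (0, 0)
Final position: (0, 0)
Distance = 0; < 1e-6 -> CLOSED

Answer: yes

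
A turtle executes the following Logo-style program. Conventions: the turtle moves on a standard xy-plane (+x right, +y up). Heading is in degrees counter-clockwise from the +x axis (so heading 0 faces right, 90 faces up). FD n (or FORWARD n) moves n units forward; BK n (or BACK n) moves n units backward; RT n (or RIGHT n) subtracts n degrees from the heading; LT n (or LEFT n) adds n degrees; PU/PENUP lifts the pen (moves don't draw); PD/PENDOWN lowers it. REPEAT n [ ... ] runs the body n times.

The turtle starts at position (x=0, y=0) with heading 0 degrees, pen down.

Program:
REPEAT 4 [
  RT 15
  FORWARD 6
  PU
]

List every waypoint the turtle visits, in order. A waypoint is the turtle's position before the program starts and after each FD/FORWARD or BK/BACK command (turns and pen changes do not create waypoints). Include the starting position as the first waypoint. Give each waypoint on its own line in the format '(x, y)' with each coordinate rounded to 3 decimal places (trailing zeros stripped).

Answer: (0, 0)
(5.796, -1.553)
(10.992, -4.553)
(15.234, -8.796)
(18.234, -13.992)

Derivation:
Executing turtle program step by step:
Start: pos=(0,0), heading=0, pen down
REPEAT 4 [
  -- iteration 1/4 --
  RT 15: heading 0 -> 345
  FD 6: (0,0) -> (5.796,-1.553) [heading=345, draw]
  PU: pen up
  -- iteration 2/4 --
  RT 15: heading 345 -> 330
  FD 6: (5.796,-1.553) -> (10.992,-4.553) [heading=330, move]
  PU: pen up
  -- iteration 3/4 --
  RT 15: heading 330 -> 315
  FD 6: (10.992,-4.553) -> (15.234,-8.796) [heading=315, move]
  PU: pen up
  -- iteration 4/4 --
  RT 15: heading 315 -> 300
  FD 6: (15.234,-8.796) -> (18.234,-13.992) [heading=300, move]
  PU: pen up
]
Final: pos=(18.234,-13.992), heading=300, 1 segment(s) drawn
Waypoints (5 total):
(0, 0)
(5.796, -1.553)
(10.992, -4.553)
(15.234, -8.796)
(18.234, -13.992)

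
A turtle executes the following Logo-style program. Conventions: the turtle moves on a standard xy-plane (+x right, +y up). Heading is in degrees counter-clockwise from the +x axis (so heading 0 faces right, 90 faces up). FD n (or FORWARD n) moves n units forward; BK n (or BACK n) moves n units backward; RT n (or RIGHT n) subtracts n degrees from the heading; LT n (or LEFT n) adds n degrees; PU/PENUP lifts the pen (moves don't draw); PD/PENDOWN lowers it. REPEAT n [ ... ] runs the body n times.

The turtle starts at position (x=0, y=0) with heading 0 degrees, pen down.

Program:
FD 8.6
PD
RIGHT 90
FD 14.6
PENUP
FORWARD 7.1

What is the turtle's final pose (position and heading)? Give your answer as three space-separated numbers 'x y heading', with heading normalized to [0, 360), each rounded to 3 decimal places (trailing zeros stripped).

Answer: 8.6 -21.7 270

Derivation:
Executing turtle program step by step:
Start: pos=(0,0), heading=0, pen down
FD 8.6: (0,0) -> (8.6,0) [heading=0, draw]
PD: pen down
RT 90: heading 0 -> 270
FD 14.6: (8.6,0) -> (8.6,-14.6) [heading=270, draw]
PU: pen up
FD 7.1: (8.6,-14.6) -> (8.6,-21.7) [heading=270, move]
Final: pos=(8.6,-21.7), heading=270, 2 segment(s) drawn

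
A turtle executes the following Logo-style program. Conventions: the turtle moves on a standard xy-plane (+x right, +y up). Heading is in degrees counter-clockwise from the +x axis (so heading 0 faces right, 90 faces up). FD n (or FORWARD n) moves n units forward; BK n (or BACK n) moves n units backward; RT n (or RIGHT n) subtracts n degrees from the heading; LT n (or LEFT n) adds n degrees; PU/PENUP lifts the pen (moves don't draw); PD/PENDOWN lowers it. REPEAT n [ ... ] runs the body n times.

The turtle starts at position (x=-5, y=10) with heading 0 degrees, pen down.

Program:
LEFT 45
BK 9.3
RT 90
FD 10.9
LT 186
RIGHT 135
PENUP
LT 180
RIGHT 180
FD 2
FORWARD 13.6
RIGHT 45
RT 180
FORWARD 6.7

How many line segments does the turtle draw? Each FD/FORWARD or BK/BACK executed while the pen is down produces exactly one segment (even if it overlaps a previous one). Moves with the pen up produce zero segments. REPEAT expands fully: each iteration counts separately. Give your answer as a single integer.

Answer: 2

Derivation:
Executing turtle program step by step:
Start: pos=(-5,10), heading=0, pen down
LT 45: heading 0 -> 45
BK 9.3: (-5,10) -> (-11.576,3.424) [heading=45, draw]
RT 90: heading 45 -> 315
FD 10.9: (-11.576,3.424) -> (-3.869,-4.284) [heading=315, draw]
LT 186: heading 315 -> 141
RT 135: heading 141 -> 6
PU: pen up
LT 180: heading 6 -> 186
RT 180: heading 186 -> 6
FD 2: (-3.869,-4.284) -> (-1.88,-4.075) [heading=6, move]
FD 13.6: (-1.88,-4.075) -> (11.646,-2.653) [heading=6, move]
RT 45: heading 6 -> 321
RT 180: heading 321 -> 141
FD 6.7: (11.646,-2.653) -> (6.439,1.564) [heading=141, move]
Final: pos=(6.439,1.564), heading=141, 2 segment(s) drawn
Segments drawn: 2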